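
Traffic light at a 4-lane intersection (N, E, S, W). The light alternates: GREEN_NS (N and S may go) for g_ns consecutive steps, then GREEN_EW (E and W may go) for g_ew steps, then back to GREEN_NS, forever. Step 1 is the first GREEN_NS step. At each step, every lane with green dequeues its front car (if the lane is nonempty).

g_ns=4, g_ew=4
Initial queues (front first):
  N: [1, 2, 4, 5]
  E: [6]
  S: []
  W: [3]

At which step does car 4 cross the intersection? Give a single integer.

Step 1 [NS]: N:car1-GO,E:wait,S:empty,W:wait | queues: N=3 E=1 S=0 W=1
Step 2 [NS]: N:car2-GO,E:wait,S:empty,W:wait | queues: N=2 E=1 S=0 W=1
Step 3 [NS]: N:car4-GO,E:wait,S:empty,W:wait | queues: N=1 E=1 S=0 W=1
Step 4 [NS]: N:car5-GO,E:wait,S:empty,W:wait | queues: N=0 E=1 S=0 W=1
Step 5 [EW]: N:wait,E:car6-GO,S:wait,W:car3-GO | queues: N=0 E=0 S=0 W=0
Car 4 crosses at step 3

3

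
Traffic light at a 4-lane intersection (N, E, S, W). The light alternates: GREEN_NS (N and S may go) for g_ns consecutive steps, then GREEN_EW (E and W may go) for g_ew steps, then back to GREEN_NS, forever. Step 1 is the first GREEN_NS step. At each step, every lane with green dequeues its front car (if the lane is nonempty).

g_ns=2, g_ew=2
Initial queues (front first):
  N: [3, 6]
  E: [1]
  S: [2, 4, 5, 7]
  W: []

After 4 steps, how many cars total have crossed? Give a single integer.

Answer: 5

Derivation:
Step 1 [NS]: N:car3-GO,E:wait,S:car2-GO,W:wait | queues: N=1 E=1 S=3 W=0
Step 2 [NS]: N:car6-GO,E:wait,S:car4-GO,W:wait | queues: N=0 E=1 S=2 W=0
Step 3 [EW]: N:wait,E:car1-GO,S:wait,W:empty | queues: N=0 E=0 S=2 W=0
Step 4 [EW]: N:wait,E:empty,S:wait,W:empty | queues: N=0 E=0 S=2 W=0
Cars crossed by step 4: 5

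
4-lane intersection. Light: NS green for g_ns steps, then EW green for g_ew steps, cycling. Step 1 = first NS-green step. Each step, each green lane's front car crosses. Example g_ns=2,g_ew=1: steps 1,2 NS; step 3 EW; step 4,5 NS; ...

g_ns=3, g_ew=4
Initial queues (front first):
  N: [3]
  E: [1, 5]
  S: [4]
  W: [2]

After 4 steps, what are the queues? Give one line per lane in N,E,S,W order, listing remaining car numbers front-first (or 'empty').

Step 1 [NS]: N:car3-GO,E:wait,S:car4-GO,W:wait | queues: N=0 E=2 S=0 W=1
Step 2 [NS]: N:empty,E:wait,S:empty,W:wait | queues: N=0 E=2 S=0 W=1
Step 3 [NS]: N:empty,E:wait,S:empty,W:wait | queues: N=0 E=2 S=0 W=1
Step 4 [EW]: N:wait,E:car1-GO,S:wait,W:car2-GO | queues: N=0 E=1 S=0 W=0

N: empty
E: 5
S: empty
W: empty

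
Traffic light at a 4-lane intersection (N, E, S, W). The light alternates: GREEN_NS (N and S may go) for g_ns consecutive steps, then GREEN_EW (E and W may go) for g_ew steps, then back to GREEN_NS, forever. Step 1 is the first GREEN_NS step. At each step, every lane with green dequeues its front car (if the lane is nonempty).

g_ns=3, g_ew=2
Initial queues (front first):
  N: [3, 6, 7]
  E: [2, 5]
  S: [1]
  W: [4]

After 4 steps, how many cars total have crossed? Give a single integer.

Answer: 6

Derivation:
Step 1 [NS]: N:car3-GO,E:wait,S:car1-GO,W:wait | queues: N=2 E=2 S=0 W=1
Step 2 [NS]: N:car6-GO,E:wait,S:empty,W:wait | queues: N=1 E=2 S=0 W=1
Step 3 [NS]: N:car7-GO,E:wait,S:empty,W:wait | queues: N=0 E=2 S=0 W=1
Step 4 [EW]: N:wait,E:car2-GO,S:wait,W:car4-GO | queues: N=0 E=1 S=0 W=0
Cars crossed by step 4: 6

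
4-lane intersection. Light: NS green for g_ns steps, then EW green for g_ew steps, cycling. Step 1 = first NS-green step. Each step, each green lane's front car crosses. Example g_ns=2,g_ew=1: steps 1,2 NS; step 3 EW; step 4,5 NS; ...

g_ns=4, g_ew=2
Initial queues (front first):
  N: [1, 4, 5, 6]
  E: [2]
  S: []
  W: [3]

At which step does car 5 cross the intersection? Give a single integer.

Step 1 [NS]: N:car1-GO,E:wait,S:empty,W:wait | queues: N=3 E=1 S=0 W=1
Step 2 [NS]: N:car4-GO,E:wait,S:empty,W:wait | queues: N=2 E=1 S=0 W=1
Step 3 [NS]: N:car5-GO,E:wait,S:empty,W:wait | queues: N=1 E=1 S=0 W=1
Step 4 [NS]: N:car6-GO,E:wait,S:empty,W:wait | queues: N=0 E=1 S=0 W=1
Step 5 [EW]: N:wait,E:car2-GO,S:wait,W:car3-GO | queues: N=0 E=0 S=0 W=0
Car 5 crosses at step 3

3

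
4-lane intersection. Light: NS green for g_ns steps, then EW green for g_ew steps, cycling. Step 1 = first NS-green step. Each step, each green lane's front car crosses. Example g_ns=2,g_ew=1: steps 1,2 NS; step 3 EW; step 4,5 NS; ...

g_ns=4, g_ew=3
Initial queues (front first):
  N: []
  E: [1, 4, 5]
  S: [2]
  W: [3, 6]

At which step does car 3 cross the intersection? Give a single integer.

Step 1 [NS]: N:empty,E:wait,S:car2-GO,W:wait | queues: N=0 E=3 S=0 W=2
Step 2 [NS]: N:empty,E:wait,S:empty,W:wait | queues: N=0 E=3 S=0 W=2
Step 3 [NS]: N:empty,E:wait,S:empty,W:wait | queues: N=0 E=3 S=0 W=2
Step 4 [NS]: N:empty,E:wait,S:empty,W:wait | queues: N=0 E=3 S=0 W=2
Step 5 [EW]: N:wait,E:car1-GO,S:wait,W:car3-GO | queues: N=0 E=2 S=0 W=1
Step 6 [EW]: N:wait,E:car4-GO,S:wait,W:car6-GO | queues: N=0 E=1 S=0 W=0
Step 7 [EW]: N:wait,E:car5-GO,S:wait,W:empty | queues: N=0 E=0 S=0 W=0
Car 3 crosses at step 5

5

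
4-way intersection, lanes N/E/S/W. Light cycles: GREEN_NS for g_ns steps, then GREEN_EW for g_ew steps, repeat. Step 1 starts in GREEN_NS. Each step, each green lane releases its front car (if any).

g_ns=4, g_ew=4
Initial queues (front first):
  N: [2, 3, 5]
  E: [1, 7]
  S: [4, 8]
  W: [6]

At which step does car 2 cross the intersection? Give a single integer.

Step 1 [NS]: N:car2-GO,E:wait,S:car4-GO,W:wait | queues: N=2 E=2 S=1 W=1
Step 2 [NS]: N:car3-GO,E:wait,S:car8-GO,W:wait | queues: N=1 E=2 S=0 W=1
Step 3 [NS]: N:car5-GO,E:wait,S:empty,W:wait | queues: N=0 E=2 S=0 W=1
Step 4 [NS]: N:empty,E:wait,S:empty,W:wait | queues: N=0 E=2 S=0 W=1
Step 5 [EW]: N:wait,E:car1-GO,S:wait,W:car6-GO | queues: N=0 E=1 S=0 W=0
Step 6 [EW]: N:wait,E:car7-GO,S:wait,W:empty | queues: N=0 E=0 S=0 W=0
Car 2 crosses at step 1

1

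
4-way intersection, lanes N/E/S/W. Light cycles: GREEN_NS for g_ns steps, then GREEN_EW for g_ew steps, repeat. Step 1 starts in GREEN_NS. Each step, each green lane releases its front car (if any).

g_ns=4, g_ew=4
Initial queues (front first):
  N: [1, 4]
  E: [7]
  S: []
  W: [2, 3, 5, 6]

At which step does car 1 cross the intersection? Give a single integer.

Step 1 [NS]: N:car1-GO,E:wait,S:empty,W:wait | queues: N=1 E=1 S=0 W=4
Step 2 [NS]: N:car4-GO,E:wait,S:empty,W:wait | queues: N=0 E=1 S=0 W=4
Step 3 [NS]: N:empty,E:wait,S:empty,W:wait | queues: N=0 E=1 S=0 W=4
Step 4 [NS]: N:empty,E:wait,S:empty,W:wait | queues: N=0 E=1 S=0 W=4
Step 5 [EW]: N:wait,E:car7-GO,S:wait,W:car2-GO | queues: N=0 E=0 S=0 W=3
Step 6 [EW]: N:wait,E:empty,S:wait,W:car3-GO | queues: N=0 E=0 S=0 W=2
Step 7 [EW]: N:wait,E:empty,S:wait,W:car5-GO | queues: N=0 E=0 S=0 W=1
Step 8 [EW]: N:wait,E:empty,S:wait,W:car6-GO | queues: N=0 E=0 S=0 W=0
Car 1 crosses at step 1

1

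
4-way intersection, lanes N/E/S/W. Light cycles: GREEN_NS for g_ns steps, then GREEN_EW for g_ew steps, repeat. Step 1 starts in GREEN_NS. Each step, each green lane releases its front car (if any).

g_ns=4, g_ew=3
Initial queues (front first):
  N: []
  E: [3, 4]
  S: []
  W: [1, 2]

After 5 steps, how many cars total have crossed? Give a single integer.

Step 1 [NS]: N:empty,E:wait,S:empty,W:wait | queues: N=0 E=2 S=0 W=2
Step 2 [NS]: N:empty,E:wait,S:empty,W:wait | queues: N=0 E=2 S=0 W=2
Step 3 [NS]: N:empty,E:wait,S:empty,W:wait | queues: N=0 E=2 S=0 W=2
Step 4 [NS]: N:empty,E:wait,S:empty,W:wait | queues: N=0 E=2 S=0 W=2
Step 5 [EW]: N:wait,E:car3-GO,S:wait,W:car1-GO | queues: N=0 E=1 S=0 W=1
Cars crossed by step 5: 2

Answer: 2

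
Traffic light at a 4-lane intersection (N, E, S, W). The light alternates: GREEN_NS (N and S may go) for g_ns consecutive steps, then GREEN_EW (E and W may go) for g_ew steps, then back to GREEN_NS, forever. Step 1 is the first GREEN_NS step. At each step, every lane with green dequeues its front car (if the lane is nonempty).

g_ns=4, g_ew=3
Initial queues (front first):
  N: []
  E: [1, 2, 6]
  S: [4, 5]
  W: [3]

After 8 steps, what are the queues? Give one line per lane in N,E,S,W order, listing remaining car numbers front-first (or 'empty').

Step 1 [NS]: N:empty,E:wait,S:car4-GO,W:wait | queues: N=0 E=3 S=1 W=1
Step 2 [NS]: N:empty,E:wait,S:car5-GO,W:wait | queues: N=0 E=3 S=0 W=1
Step 3 [NS]: N:empty,E:wait,S:empty,W:wait | queues: N=0 E=3 S=0 W=1
Step 4 [NS]: N:empty,E:wait,S:empty,W:wait | queues: N=0 E=3 S=0 W=1
Step 5 [EW]: N:wait,E:car1-GO,S:wait,W:car3-GO | queues: N=0 E=2 S=0 W=0
Step 6 [EW]: N:wait,E:car2-GO,S:wait,W:empty | queues: N=0 E=1 S=0 W=0
Step 7 [EW]: N:wait,E:car6-GO,S:wait,W:empty | queues: N=0 E=0 S=0 W=0

N: empty
E: empty
S: empty
W: empty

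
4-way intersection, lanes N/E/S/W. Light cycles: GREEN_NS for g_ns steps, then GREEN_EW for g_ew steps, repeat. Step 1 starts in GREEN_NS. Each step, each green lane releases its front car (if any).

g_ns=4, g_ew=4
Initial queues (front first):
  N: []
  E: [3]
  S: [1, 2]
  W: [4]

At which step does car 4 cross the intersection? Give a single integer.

Step 1 [NS]: N:empty,E:wait,S:car1-GO,W:wait | queues: N=0 E=1 S=1 W=1
Step 2 [NS]: N:empty,E:wait,S:car2-GO,W:wait | queues: N=0 E=1 S=0 W=1
Step 3 [NS]: N:empty,E:wait,S:empty,W:wait | queues: N=0 E=1 S=0 W=1
Step 4 [NS]: N:empty,E:wait,S:empty,W:wait | queues: N=0 E=1 S=0 W=1
Step 5 [EW]: N:wait,E:car3-GO,S:wait,W:car4-GO | queues: N=0 E=0 S=0 W=0
Car 4 crosses at step 5

5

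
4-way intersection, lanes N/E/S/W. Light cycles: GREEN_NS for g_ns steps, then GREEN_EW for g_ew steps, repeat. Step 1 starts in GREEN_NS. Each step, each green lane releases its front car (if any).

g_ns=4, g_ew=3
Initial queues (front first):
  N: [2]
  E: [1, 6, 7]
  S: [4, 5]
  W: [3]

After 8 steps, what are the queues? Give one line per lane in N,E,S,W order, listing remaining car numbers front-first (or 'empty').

Step 1 [NS]: N:car2-GO,E:wait,S:car4-GO,W:wait | queues: N=0 E=3 S=1 W=1
Step 2 [NS]: N:empty,E:wait,S:car5-GO,W:wait | queues: N=0 E=3 S=0 W=1
Step 3 [NS]: N:empty,E:wait,S:empty,W:wait | queues: N=0 E=3 S=0 W=1
Step 4 [NS]: N:empty,E:wait,S:empty,W:wait | queues: N=0 E=3 S=0 W=1
Step 5 [EW]: N:wait,E:car1-GO,S:wait,W:car3-GO | queues: N=0 E=2 S=0 W=0
Step 6 [EW]: N:wait,E:car6-GO,S:wait,W:empty | queues: N=0 E=1 S=0 W=0
Step 7 [EW]: N:wait,E:car7-GO,S:wait,W:empty | queues: N=0 E=0 S=0 W=0

N: empty
E: empty
S: empty
W: empty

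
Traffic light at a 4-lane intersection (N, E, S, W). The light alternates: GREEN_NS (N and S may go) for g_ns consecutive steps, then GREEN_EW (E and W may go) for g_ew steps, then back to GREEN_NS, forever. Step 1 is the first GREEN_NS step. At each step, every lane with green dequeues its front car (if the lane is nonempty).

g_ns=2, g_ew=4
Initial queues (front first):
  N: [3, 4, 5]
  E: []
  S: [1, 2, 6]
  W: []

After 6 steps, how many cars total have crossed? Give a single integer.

Answer: 4

Derivation:
Step 1 [NS]: N:car3-GO,E:wait,S:car1-GO,W:wait | queues: N=2 E=0 S=2 W=0
Step 2 [NS]: N:car4-GO,E:wait,S:car2-GO,W:wait | queues: N=1 E=0 S=1 W=0
Step 3 [EW]: N:wait,E:empty,S:wait,W:empty | queues: N=1 E=0 S=1 W=0
Step 4 [EW]: N:wait,E:empty,S:wait,W:empty | queues: N=1 E=0 S=1 W=0
Step 5 [EW]: N:wait,E:empty,S:wait,W:empty | queues: N=1 E=0 S=1 W=0
Step 6 [EW]: N:wait,E:empty,S:wait,W:empty | queues: N=1 E=0 S=1 W=0
Cars crossed by step 6: 4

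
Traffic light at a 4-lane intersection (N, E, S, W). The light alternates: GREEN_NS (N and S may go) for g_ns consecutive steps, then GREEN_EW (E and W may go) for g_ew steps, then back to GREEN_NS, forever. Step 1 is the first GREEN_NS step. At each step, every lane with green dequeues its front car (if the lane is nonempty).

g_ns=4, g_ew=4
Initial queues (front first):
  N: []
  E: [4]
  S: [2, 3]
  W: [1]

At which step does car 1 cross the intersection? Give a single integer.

Step 1 [NS]: N:empty,E:wait,S:car2-GO,W:wait | queues: N=0 E=1 S=1 W=1
Step 2 [NS]: N:empty,E:wait,S:car3-GO,W:wait | queues: N=0 E=1 S=0 W=1
Step 3 [NS]: N:empty,E:wait,S:empty,W:wait | queues: N=0 E=1 S=0 W=1
Step 4 [NS]: N:empty,E:wait,S:empty,W:wait | queues: N=0 E=1 S=0 W=1
Step 5 [EW]: N:wait,E:car4-GO,S:wait,W:car1-GO | queues: N=0 E=0 S=0 W=0
Car 1 crosses at step 5

5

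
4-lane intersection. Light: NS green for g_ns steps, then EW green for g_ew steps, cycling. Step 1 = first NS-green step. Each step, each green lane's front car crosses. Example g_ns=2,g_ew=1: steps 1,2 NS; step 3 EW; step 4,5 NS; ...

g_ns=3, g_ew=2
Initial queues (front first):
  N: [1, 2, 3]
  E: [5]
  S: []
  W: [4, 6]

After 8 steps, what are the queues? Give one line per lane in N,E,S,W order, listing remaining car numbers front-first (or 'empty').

Step 1 [NS]: N:car1-GO,E:wait,S:empty,W:wait | queues: N=2 E=1 S=0 W=2
Step 2 [NS]: N:car2-GO,E:wait,S:empty,W:wait | queues: N=1 E=1 S=0 W=2
Step 3 [NS]: N:car3-GO,E:wait,S:empty,W:wait | queues: N=0 E=1 S=0 W=2
Step 4 [EW]: N:wait,E:car5-GO,S:wait,W:car4-GO | queues: N=0 E=0 S=0 W=1
Step 5 [EW]: N:wait,E:empty,S:wait,W:car6-GO | queues: N=0 E=0 S=0 W=0

N: empty
E: empty
S: empty
W: empty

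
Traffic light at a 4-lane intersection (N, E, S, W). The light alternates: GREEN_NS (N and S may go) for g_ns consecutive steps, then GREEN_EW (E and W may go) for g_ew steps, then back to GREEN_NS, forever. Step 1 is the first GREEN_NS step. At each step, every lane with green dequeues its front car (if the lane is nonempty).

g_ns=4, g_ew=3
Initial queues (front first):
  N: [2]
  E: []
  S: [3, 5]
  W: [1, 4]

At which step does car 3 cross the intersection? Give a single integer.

Step 1 [NS]: N:car2-GO,E:wait,S:car3-GO,W:wait | queues: N=0 E=0 S=1 W=2
Step 2 [NS]: N:empty,E:wait,S:car5-GO,W:wait | queues: N=0 E=0 S=0 W=2
Step 3 [NS]: N:empty,E:wait,S:empty,W:wait | queues: N=0 E=0 S=0 W=2
Step 4 [NS]: N:empty,E:wait,S:empty,W:wait | queues: N=0 E=0 S=0 W=2
Step 5 [EW]: N:wait,E:empty,S:wait,W:car1-GO | queues: N=0 E=0 S=0 W=1
Step 6 [EW]: N:wait,E:empty,S:wait,W:car4-GO | queues: N=0 E=0 S=0 W=0
Car 3 crosses at step 1

1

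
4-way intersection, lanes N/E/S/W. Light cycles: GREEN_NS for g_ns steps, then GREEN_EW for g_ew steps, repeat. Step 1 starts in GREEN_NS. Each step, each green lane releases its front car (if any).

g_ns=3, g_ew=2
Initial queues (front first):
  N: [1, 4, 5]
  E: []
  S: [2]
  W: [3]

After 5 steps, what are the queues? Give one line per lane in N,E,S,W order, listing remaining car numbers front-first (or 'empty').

Step 1 [NS]: N:car1-GO,E:wait,S:car2-GO,W:wait | queues: N=2 E=0 S=0 W=1
Step 2 [NS]: N:car4-GO,E:wait,S:empty,W:wait | queues: N=1 E=0 S=0 W=1
Step 3 [NS]: N:car5-GO,E:wait,S:empty,W:wait | queues: N=0 E=0 S=0 W=1
Step 4 [EW]: N:wait,E:empty,S:wait,W:car3-GO | queues: N=0 E=0 S=0 W=0

N: empty
E: empty
S: empty
W: empty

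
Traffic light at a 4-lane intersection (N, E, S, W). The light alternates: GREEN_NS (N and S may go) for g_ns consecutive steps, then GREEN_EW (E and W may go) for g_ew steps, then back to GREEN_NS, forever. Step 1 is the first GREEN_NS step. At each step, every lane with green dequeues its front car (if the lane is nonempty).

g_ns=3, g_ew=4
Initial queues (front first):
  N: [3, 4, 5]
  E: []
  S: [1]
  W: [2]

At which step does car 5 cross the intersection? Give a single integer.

Step 1 [NS]: N:car3-GO,E:wait,S:car1-GO,W:wait | queues: N=2 E=0 S=0 W=1
Step 2 [NS]: N:car4-GO,E:wait,S:empty,W:wait | queues: N=1 E=0 S=0 W=1
Step 3 [NS]: N:car5-GO,E:wait,S:empty,W:wait | queues: N=0 E=0 S=0 W=1
Step 4 [EW]: N:wait,E:empty,S:wait,W:car2-GO | queues: N=0 E=0 S=0 W=0
Car 5 crosses at step 3

3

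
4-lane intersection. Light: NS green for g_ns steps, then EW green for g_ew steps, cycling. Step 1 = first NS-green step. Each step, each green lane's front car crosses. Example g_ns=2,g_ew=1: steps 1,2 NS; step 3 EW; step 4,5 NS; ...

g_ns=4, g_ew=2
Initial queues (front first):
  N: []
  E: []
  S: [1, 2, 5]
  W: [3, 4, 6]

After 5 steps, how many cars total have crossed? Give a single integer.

Answer: 4

Derivation:
Step 1 [NS]: N:empty,E:wait,S:car1-GO,W:wait | queues: N=0 E=0 S=2 W=3
Step 2 [NS]: N:empty,E:wait,S:car2-GO,W:wait | queues: N=0 E=0 S=1 W=3
Step 3 [NS]: N:empty,E:wait,S:car5-GO,W:wait | queues: N=0 E=0 S=0 W=3
Step 4 [NS]: N:empty,E:wait,S:empty,W:wait | queues: N=0 E=0 S=0 W=3
Step 5 [EW]: N:wait,E:empty,S:wait,W:car3-GO | queues: N=0 E=0 S=0 W=2
Cars crossed by step 5: 4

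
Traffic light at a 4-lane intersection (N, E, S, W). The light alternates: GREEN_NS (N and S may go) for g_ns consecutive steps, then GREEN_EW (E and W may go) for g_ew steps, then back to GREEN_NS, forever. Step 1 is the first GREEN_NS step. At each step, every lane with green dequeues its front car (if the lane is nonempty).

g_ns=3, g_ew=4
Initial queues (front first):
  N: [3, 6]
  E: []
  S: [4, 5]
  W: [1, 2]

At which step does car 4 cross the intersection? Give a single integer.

Step 1 [NS]: N:car3-GO,E:wait,S:car4-GO,W:wait | queues: N=1 E=0 S=1 W=2
Step 2 [NS]: N:car6-GO,E:wait,S:car5-GO,W:wait | queues: N=0 E=0 S=0 W=2
Step 3 [NS]: N:empty,E:wait,S:empty,W:wait | queues: N=0 E=0 S=0 W=2
Step 4 [EW]: N:wait,E:empty,S:wait,W:car1-GO | queues: N=0 E=0 S=0 W=1
Step 5 [EW]: N:wait,E:empty,S:wait,W:car2-GO | queues: N=0 E=0 S=0 W=0
Car 4 crosses at step 1

1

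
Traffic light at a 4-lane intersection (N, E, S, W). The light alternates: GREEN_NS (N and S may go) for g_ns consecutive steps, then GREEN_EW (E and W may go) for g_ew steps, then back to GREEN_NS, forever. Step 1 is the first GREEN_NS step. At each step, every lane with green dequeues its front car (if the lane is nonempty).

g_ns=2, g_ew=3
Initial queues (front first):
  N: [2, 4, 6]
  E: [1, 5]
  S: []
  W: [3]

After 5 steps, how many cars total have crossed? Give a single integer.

Step 1 [NS]: N:car2-GO,E:wait,S:empty,W:wait | queues: N=2 E=2 S=0 W=1
Step 2 [NS]: N:car4-GO,E:wait,S:empty,W:wait | queues: N=1 E=2 S=0 W=1
Step 3 [EW]: N:wait,E:car1-GO,S:wait,W:car3-GO | queues: N=1 E=1 S=0 W=0
Step 4 [EW]: N:wait,E:car5-GO,S:wait,W:empty | queues: N=1 E=0 S=0 W=0
Step 5 [EW]: N:wait,E:empty,S:wait,W:empty | queues: N=1 E=0 S=0 W=0
Cars crossed by step 5: 5

Answer: 5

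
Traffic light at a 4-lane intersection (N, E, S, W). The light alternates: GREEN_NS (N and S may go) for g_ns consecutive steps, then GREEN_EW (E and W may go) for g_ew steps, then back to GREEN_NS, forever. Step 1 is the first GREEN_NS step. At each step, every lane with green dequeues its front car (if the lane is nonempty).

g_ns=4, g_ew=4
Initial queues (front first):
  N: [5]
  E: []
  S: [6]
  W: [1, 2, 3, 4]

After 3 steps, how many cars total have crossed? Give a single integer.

Answer: 2

Derivation:
Step 1 [NS]: N:car5-GO,E:wait,S:car6-GO,W:wait | queues: N=0 E=0 S=0 W=4
Step 2 [NS]: N:empty,E:wait,S:empty,W:wait | queues: N=0 E=0 S=0 W=4
Step 3 [NS]: N:empty,E:wait,S:empty,W:wait | queues: N=0 E=0 S=0 W=4
Cars crossed by step 3: 2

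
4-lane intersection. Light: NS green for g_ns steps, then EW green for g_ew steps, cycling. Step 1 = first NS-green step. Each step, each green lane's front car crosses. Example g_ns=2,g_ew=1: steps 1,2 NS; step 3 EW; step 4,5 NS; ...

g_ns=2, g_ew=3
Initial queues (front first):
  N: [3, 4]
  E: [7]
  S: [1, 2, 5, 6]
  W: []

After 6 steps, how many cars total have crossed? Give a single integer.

Answer: 6

Derivation:
Step 1 [NS]: N:car3-GO,E:wait,S:car1-GO,W:wait | queues: N=1 E=1 S=3 W=0
Step 2 [NS]: N:car4-GO,E:wait,S:car2-GO,W:wait | queues: N=0 E=1 S=2 W=0
Step 3 [EW]: N:wait,E:car7-GO,S:wait,W:empty | queues: N=0 E=0 S=2 W=0
Step 4 [EW]: N:wait,E:empty,S:wait,W:empty | queues: N=0 E=0 S=2 W=0
Step 5 [EW]: N:wait,E:empty,S:wait,W:empty | queues: N=0 E=0 S=2 W=0
Step 6 [NS]: N:empty,E:wait,S:car5-GO,W:wait | queues: N=0 E=0 S=1 W=0
Cars crossed by step 6: 6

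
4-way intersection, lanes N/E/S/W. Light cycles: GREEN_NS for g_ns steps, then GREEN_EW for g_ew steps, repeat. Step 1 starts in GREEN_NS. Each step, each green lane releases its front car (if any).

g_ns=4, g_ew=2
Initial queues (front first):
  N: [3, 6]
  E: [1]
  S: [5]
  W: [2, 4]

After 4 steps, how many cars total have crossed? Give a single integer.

Step 1 [NS]: N:car3-GO,E:wait,S:car5-GO,W:wait | queues: N=1 E=1 S=0 W=2
Step 2 [NS]: N:car6-GO,E:wait,S:empty,W:wait | queues: N=0 E=1 S=0 W=2
Step 3 [NS]: N:empty,E:wait,S:empty,W:wait | queues: N=0 E=1 S=0 W=2
Step 4 [NS]: N:empty,E:wait,S:empty,W:wait | queues: N=0 E=1 S=0 W=2
Cars crossed by step 4: 3

Answer: 3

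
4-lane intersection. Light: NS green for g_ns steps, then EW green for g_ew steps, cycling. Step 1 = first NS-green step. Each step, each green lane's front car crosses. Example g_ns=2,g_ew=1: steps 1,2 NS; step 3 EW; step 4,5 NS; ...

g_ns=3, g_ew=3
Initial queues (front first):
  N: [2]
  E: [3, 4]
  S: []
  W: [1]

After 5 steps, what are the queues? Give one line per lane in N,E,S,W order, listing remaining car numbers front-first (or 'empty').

Step 1 [NS]: N:car2-GO,E:wait,S:empty,W:wait | queues: N=0 E=2 S=0 W=1
Step 2 [NS]: N:empty,E:wait,S:empty,W:wait | queues: N=0 E=2 S=0 W=1
Step 3 [NS]: N:empty,E:wait,S:empty,W:wait | queues: N=0 E=2 S=0 W=1
Step 4 [EW]: N:wait,E:car3-GO,S:wait,W:car1-GO | queues: N=0 E=1 S=0 W=0
Step 5 [EW]: N:wait,E:car4-GO,S:wait,W:empty | queues: N=0 E=0 S=0 W=0

N: empty
E: empty
S: empty
W: empty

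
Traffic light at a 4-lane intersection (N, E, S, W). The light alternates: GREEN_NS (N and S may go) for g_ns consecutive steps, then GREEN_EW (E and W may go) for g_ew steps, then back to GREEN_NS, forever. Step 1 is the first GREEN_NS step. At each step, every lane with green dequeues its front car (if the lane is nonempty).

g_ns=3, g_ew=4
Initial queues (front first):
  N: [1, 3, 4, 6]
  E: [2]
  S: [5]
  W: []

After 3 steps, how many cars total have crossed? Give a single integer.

Step 1 [NS]: N:car1-GO,E:wait,S:car5-GO,W:wait | queues: N=3 E=1 S=0 W=0
Step 2 [NS]: N:car3-GO,E:wait,S:empty,W:wait | queues: N=2 E=1 S=0 W=0
Step 3 [NS]: N:car4-GO,E:wait,S:empty,W:wait | queues: N=1 E=1 S=0 W=0
Cars crossed by step 3: 4

Answer: 4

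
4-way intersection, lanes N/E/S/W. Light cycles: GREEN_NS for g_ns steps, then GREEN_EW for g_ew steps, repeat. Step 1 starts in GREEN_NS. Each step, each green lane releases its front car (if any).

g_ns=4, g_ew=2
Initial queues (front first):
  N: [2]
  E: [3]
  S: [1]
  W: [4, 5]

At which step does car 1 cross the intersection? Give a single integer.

Step 1 [NS]: N:car2-GO,E:wait,S:car1-GO,W:wait | queues: N=0 E=1 S=0 W=2
Step 2 [NS]: N:empty,E:wait,S:empty,W:wait | queues: N=0 E=1 S=0 W=2
Step 3 [NS]: N:empty,E:wait,S:empty,W:wait | queues: N=0 E=1 S=0 W=2
Step 4 [NS]: N:empty,E:wait,S:empty,W:wait | queues: N=0 E=1 S=0 W=2
Step 5 [EW]: N:wait,E:car3-GO,S:wait,W:car4-GO | queues: N=0 E=0 S=0 W=1
Step 6 [EW]: N:wait,E:empty,S:wait,W:car5-GO | queues: N=0 E=0 S=0 W=0
Car 1 crosses at step 1

1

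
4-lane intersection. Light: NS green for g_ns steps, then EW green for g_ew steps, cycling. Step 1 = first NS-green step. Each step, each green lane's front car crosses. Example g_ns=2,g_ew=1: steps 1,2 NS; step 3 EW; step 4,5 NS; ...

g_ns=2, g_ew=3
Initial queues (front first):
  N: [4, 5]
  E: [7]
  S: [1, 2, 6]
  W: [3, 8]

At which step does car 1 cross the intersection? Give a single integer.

Step 1 [NS]: N:car4-GO,E:wait,S:car1-GO,W:wait | queues: N=1 E=1 S=2 W=2
Step 2 [NS]: N:car5-GO,E:wait,S:car2-GO,W:wait | queues: N=0 E=1 S=1 W=2
Step 3 [EW]: N:wait,E:car7-GO,S:wait,W:car3-GO | queues: N=0 E=0 S=1 W=1
Step 4 [EW]: N:wait,E:empty,S:wait,W:car8-GO | queues: N=0 E=0 S=1 W=0
Step 5 [EW]: N:wait,E:empty,S:wait,W:empty | queues: N=0 E=0 S=1 W=0
Step 6 [NS]: N:empty,E:wait,S:car6-GO,W:wait | queues: N=0 E=0 S=0 W=0
Car 1 crosses at step 1

1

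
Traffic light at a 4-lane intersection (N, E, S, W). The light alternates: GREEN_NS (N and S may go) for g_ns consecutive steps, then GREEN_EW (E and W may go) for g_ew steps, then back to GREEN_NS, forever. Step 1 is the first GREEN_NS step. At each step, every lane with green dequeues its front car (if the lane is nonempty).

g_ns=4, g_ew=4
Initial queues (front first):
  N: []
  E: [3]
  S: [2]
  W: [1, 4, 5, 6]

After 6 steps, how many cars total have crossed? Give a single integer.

Answer: 4

Derivation:
Step 1 [NS]: N:empty,E:wait,S:car2-GO,W:wait | queues: N=0 E=1 S=0 W=4
Step 2 [NS]: N:empty,E:wait,S:empty,W:wait | queues: N=0 E=1 S=0 W=4
Step 3 [NS]: N:empty,E:wait,S:empty,W:wait | queues: N=0 E=1 S=0 W=4
Step 4 [NS]: N:empty,E:wait,S:empty,W:wait | queues: N=0 E=1 S=0 W=4
Step 5 [EW]: N:wait,E:car3-GO,S:wait,W:car1-GO | queues: N=0 E=0 S=0 W=3
Step 6 [EW]: N:wait,E:empty,S:wait,W:car4-GO | queues: N=0 E=0 S=0 W=2
Cars crossed by step 6: 4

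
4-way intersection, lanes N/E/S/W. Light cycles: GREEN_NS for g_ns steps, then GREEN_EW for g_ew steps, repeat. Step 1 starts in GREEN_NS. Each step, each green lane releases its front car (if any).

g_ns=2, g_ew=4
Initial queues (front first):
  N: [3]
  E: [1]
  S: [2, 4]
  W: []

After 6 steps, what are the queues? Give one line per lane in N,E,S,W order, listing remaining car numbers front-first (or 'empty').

Step 1 [NS]: N:car3-GO,E:wait,S:car2-GO,W:wait | queues: N=0 E=1 S=1 W=0
Step 2 [NS]: N:empty,E:wait,S:car4-GO,W:wait | queues: N=0 E=1 S=0 W=0
Step 3 [EW]: N:wait,E:car1-GO,S:wait,W:empty | queues: N=0 E=0 S=0 W=0

N: empty
E: empty
S: empty
W: empty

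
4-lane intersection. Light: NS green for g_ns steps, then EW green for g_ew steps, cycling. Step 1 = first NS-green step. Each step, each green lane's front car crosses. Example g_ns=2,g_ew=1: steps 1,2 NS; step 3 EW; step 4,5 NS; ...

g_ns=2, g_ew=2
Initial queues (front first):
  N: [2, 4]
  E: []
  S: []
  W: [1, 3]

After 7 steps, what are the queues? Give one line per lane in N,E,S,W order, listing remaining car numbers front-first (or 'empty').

Step 1 [NS]: N:car2-GO,E:wait,S:empty,W:wait | queues: N=1 E=0 S=0 W=2
Step 2 [NS]: N:car4-GO,E:wait,S:empty,W:wait | queues: N=0 E=0 S=0 W=2
Step 3 [EW]: N:wait,E:empty,S:wait,W:car1-GO | queues: N=0 E=0 S=0 W=1
Step 4 [EW]: N:wait,E:empty,S:wait,W:car3-GO | queues: N=0 E=0 S=0 W=0

N: empty
E: empty
S: empty
W: empty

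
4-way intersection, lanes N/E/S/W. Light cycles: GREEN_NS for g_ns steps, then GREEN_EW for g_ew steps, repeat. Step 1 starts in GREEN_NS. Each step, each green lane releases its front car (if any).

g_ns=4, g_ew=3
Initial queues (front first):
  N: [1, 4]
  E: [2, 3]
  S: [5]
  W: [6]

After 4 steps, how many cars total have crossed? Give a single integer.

Answer: 3

Derivation:
Step 1 [NS]: N:car1-GO,E:wait,S:car5-GO,W:wait | queues: N=1 E=2 S=0 W=1
Step 2 [NS]: N:car4-GO,E:wait,S:empty,W:wait | queues: N=0 E=2 S=0 W=1
Step 3 [NS]: N:empty,E:wait,S:empty,W:wait | queues: N=0 E=2 S=0 W=1
Step 4 [NS]: N:empty,E:wait,S:empty,W:wait | queues: N=0 E=2 S=0 W=1
Cars crossed by step 4: 3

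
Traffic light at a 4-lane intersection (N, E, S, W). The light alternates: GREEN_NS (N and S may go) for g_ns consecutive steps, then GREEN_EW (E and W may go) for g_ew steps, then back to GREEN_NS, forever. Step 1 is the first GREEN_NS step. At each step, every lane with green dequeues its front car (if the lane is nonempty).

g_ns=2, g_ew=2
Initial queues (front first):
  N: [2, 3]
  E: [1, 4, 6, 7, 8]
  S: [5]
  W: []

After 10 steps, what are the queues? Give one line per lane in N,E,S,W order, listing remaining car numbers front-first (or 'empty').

Step 1 [NS]: N:car2-GO,E:wait,S:car5-GO,W:wait | queues: N=1 E=5 S=0 W=0
Step 2 [NS]: N:car3-GO,E:wait,S:empty,W:wait | queues: N=0 E=5 S=0 W=0
Step 3 [EW]: N:wait,E:car1-GO,S:wait,W:empty | queues: N=0 E=4 S=0 W=0
Step 4 [EW]: N:wait,E:car4-GO,S:wait,W:empty | queues: N=0 E=3 S=0 W=0
Step 5 [NS]: N:empty,E:wait,S:empty,W:wait | queues: N=0 E=3 S=0 W=0
Step 6 [NS]: N:empty,E:wait,S:empty,W:wait | queues: N=0 E=3 S=0 W=0
Step 7 [EW]: N:wait,E:car6-GO,S:wait,W:empty | queues: N=0 E=2 S=0 W=0
Step 8 [EW]: N:wait,E:car7-GO,S:wait,W:empty | queues: N=0 E=1 S=0 W=0
Step 9 [NS]: N:empty,E:wait,S:empty,W:wait | queues: N=0 E=1 S=0 W=0
Step 10 [NS]: N:empty,E:wait,S:empty,W:wait | queues: N=0 E=1 S=0 W=0

N: empty
E: 8
S: empty
W: empty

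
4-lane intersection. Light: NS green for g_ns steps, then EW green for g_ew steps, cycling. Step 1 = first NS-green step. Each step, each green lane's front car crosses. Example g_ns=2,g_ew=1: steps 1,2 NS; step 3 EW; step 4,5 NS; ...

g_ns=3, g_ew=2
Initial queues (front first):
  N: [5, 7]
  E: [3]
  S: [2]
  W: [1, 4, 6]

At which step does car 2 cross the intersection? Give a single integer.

Step 1 [NS]: N:car5-GO,E:wait,S:car2-GO,W:wait | queues: N=1 E=1 S=0 W=3
Step 2 [NS]: N:car7-GO,E:wait,S:empty,W:wait | queues: N=0 E=1 S=0 W=3
Step 3 [NS]: N:empty,E:wait,S:empty,W:wait | queues: N=0 E=1 S=0 W=3
Step 4 [EW]: N:wait,E:car3-GO,S:wait,W:car1-GO | queues: N=0 E=0 S=0 W=2
Step 5 [EW]: N:wait,E:empty,S:wait,W:car4-GO | queues: N=0 E=0 S=0 W=1
Step 6 [NS]: N:empty,E:wait,S:empty,W:wait | queues: N=0 E=0 S=0 W=1
Step 7 [NS]: N:empty,E:wait,S:empty,W:wait | queues: N=0 E=0 S=0 W=1
Step 8 [NS]: N:empty,E:wait,S:empty,W:wait | queues: N=0 E=0 S=0 W=1
Step 9 [EW]: N:wait,E:empty,S:wait,W:car6-GO | queues: N=0 E=0 S=0 W=0
Car 2 crosses at step 1

1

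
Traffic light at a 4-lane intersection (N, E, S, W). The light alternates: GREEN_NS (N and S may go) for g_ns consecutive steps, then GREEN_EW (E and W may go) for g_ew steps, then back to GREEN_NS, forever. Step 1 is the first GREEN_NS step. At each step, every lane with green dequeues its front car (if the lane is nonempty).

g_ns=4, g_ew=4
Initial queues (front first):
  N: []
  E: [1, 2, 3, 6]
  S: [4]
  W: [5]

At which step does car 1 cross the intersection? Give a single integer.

Step 1 [NS]: N:empty,E:wait,S:car4-GO,W:wait | queues: N=0 E=4 S=0 W=1
Step 2 [NS]: N:empty,E:wait,S:empty,W:wait | queues: N=0 E=4 S=0 W=1
Step 3 [NS]: N:empty,E:wait,S:empty,W:wait | queues: N=0 E=4 S=0 W=1
Step 4 [NS]: N:empty,E:wait,S:empty,W:wait | queues: N=0 E=4 S=0 W=1
Step 5 [EW]: N:wait,E:car1-GO,S:wait,W:car5-GO | queues: N=0 E=3 S=0 W=0
Step 6 [EW]: N:wait,E:car2-GO,S:wait,W:empty | queues: N=0 E=2 S=0 W=0
Step 7 [EW]: N:wait,E:car3-GO,S:wait,W:empty | queues: N=0 E=1 S=0 W=0
Step 8 [EW]: N:wait,E:car6-GO,S:wait,W:empty | queues: N=0 E=0 S=0 W=0
Car 1 crosses at step 5

5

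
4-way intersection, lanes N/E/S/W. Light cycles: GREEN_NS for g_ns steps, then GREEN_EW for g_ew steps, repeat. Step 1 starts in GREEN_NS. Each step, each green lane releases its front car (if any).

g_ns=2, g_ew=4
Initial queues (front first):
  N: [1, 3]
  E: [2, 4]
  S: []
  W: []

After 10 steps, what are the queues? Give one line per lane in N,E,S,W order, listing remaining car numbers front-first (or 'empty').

Step 1 [NS]: N:car1-GO,E:wait,S:empty,W:wait | queues: N=1 E=2 S=0 W=0
Step 2 [NS]: N:car3-GO,E:wait,S:empty,W:wait | queues: N=0 E=2 S=0 W=0
Step 3 [EW]: N:wait,E:car2-GO,S:wait,W:empty | queues: N=0 E=1 S=0 W=0
Step 4 [EW]: N:wait,E:car4-GO,S:wait,W:empty | queues: N=0 E=0 S=0 W=0

N: empty
E: empty
S: empty
W: empty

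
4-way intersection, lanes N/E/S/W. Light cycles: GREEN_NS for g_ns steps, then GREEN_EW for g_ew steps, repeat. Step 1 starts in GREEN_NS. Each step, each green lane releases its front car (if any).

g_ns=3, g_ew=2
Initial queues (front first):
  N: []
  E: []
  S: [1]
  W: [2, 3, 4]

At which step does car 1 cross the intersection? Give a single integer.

Step 1 [NS]: N:empty,E:wait,S:car1-GO,W:wait | queues: N=0 E=0 S=0 W=3
Step 2 [NS]: N:empty,E:wait,S:empty,W:wait | queues: N=0 E=0 S=0 W=3
Step 3 [NS]: N:empty,E:wait,S:empty,W:wait | queues: N=0 E=0 S=0 W=3
Step 4 [EW]: N:wait,E:empty,S:wait,W:car2-GO | queues: N=0 E=0 S=0 W=2
Step 5 [EW]: N:wait,E:empty,S:wait,W:car3-GO | queues: N=0 E=0 S=0 W=1
Step 6 [NS]: N:empty,E:wait,S:empty,W:wait | queues: N=0 E=0 S=0 W=1
Step 7 [NS]: N:empty,E:wait,S:empty,W:wait | queues: N=0 E=0 S=0 W=1
Step 8 [NS]: N:empty,E:wait,S:empty,W:wait | queues: N=0 E=0 S=0 W=1
Step 9 [EW]: N:wait,E:empty,S:wait,W:car4-GO | queues: N=0 E=0 S=0 W=0
Car 1 crosses at step 1

1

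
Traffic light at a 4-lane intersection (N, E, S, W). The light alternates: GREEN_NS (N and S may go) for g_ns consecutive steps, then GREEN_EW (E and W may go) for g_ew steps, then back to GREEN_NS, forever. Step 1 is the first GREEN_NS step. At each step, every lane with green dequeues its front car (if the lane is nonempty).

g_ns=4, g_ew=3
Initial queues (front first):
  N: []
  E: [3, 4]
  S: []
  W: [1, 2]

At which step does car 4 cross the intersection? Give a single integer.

Step 1 [NS]: N:empty,E:wait,S:empty,W:wait | queues: N=0 E=2 S=0 W=2
Step 2 [NS]: N:empty,E:wait,S:empty,W:wait | queues: N=0 E=2 S=0 W=2
Step 3 [NS]: N:empty,E:wait,S:empty,W:wait | queues: N=0 E=2 S=0 W=2
Step 4 [NS]: N:empty,E:wait,S:empty,W:wait | queues: N=0 E=2 S=0 W=2
Step 5 [EW]: N:wait,E:car3-GO,S:wait,W:car1-GO | queues: N=0 E=1 S=0 W=1
Step 6 [EW]: N:wait,E:car4-GO,S:wait,W:car2-GO | queues: N=0 E=0 S=0 W=0
Car 4 crosses at step 6

6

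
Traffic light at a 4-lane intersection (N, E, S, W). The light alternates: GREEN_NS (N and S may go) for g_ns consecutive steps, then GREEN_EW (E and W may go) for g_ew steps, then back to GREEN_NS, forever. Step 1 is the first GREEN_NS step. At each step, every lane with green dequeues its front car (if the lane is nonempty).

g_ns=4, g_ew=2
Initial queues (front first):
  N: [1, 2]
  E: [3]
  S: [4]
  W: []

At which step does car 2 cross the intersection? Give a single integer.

Step 1 [NS]: N:car1-GO,E:wait,S:car4-GO,W:wait | queues: N=1 E=1 S=0 W=0
Step 2 [NS]: N:car2-GO,E:wait,S:empty,W:wait | queues: N=0 E=1 S=0 W=0
Step 3 [NS]: N:empty,E:wait,S:empty,W:wait | queues: N=0 E=1 S=0 W=0
Step 4 [NS]: N:empty,E:wait,S:empty,W:wait | queues: N=0 E=1 S=0 W=0
Step 5 [EW]: N:wait,E:car3-GO,S:wait,W:empty | queues: N=0 E=0 S=0 W=0
Car 2 crosses at step 2

2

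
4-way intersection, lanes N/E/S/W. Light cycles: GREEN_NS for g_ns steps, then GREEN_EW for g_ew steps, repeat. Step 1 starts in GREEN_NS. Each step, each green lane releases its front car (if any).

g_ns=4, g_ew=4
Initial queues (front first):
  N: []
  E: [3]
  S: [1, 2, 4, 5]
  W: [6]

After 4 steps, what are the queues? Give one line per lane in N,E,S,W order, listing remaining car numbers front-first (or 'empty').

Step 1 [NS]: N:empty,E:wait,S:car1-GO,W:wait | queues: N=0 E=1 S=3 W=1
Step 2 [NS]: N:empty,E:wait,S:car2-GO,W:wait | queues: N=0 E=1 S=2 W=1
Step 3 [NS]: N:empty,E:wait,S:car4-GO,W:wait | queues: N=0 E=1 S=1 W=1
Step 4 [NS]: N:empty,E:wait,S:car5-GO,W:wait | queues: N=0 E=1 S=0 W=1

N: empty
E: 3
S: empty
W: 6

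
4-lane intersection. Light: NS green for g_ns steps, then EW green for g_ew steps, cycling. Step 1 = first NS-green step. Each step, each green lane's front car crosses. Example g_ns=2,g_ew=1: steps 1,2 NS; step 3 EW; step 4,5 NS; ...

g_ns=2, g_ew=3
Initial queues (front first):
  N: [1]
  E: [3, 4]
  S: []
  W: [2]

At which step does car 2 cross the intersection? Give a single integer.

Step 1 [NS]: N:car1-GO,E:wait,S:empty,W:wait | queues: N=0 E=2 S=0 W=1
Step 2 [NS]: N:empty,E:wait,S:empty,W:wait | queues: N=0 E=2 S=0 W=1
Step 3 [EW]: N:wait,E:car3-GO,S:wait,W:car2-GO | queues: N=0 E=1 S=0 W=0
Step 4 [EW]: N:wait,E:car4-GO,S:wait,W:empty | queues: N=0 E=0 S=0 W=0
Car 2 crosses at step 3

3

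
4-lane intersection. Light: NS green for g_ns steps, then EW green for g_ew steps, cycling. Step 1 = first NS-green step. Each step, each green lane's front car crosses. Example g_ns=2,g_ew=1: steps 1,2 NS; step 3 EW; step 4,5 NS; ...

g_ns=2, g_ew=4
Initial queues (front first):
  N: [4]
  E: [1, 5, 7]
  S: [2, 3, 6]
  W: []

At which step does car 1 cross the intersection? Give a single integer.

Step 1 [NS]: N:car4-GO,E:wait,S:car2-GO,W:wait | queues: N=0 E=3 S=2 W=0
Step 2 [NS]: N:empty,E:wait,S:car3-GO,W:wait | queues: N=0 E=3 S=1 W=0
Step 3 [EW]: N:wait,E:car1-GO,S:wait,W:empty | queues: N=0 E=2 S=1 W=0
Step 4 [EW]: N:wait,E:car5-GO,S:wait,W:empty | queues: N=0 E=1 S=1 W=0
Step 5 [EW]: N:wait,E:car7-GO,S:wait,W:empty | queues: N=0 E=0 S=1 W=0
Step 6 [EW]: N:wait,E:empty,S:wait,W:empty | queues: N=0 E=0 S=1 W=0
Step 7 [NS]: N:empty,E:wait,S:car6-GO,W:wait | queues: N=0 E=0 S=0 W=0
Car 1 crosses at step 3

3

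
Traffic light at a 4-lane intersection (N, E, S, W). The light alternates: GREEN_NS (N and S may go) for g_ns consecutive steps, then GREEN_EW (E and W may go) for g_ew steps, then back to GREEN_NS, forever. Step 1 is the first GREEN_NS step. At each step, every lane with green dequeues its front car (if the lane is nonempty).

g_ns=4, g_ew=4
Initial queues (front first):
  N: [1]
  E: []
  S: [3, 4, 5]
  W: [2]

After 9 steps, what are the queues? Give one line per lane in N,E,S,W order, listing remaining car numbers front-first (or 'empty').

Step 1 [NS]: N:car1-GO,E:wait,S:car3-GO,W:wait | queues: N=0 E=0 S=2 W=1
Step 2 [NS]: N:empty,E:wait,S:car4-GO,W:wait | queues: N=0 E=0 S=1 W=1
Step 3 [NS]: N:empty,E:wait,S:car5-GO,W:wait | queues: N=0 E=0 S=0 W=1
Step 4 [NS]: N:empty,E:wait,S:empty,W:wait | queues: N=0 E=0 S=0 W=1
Step 5 [EW]: N:wait,E:empty,S:wait,W:car2-GO | queues: N=0 E=0 S=0 W=0

N: empty
E: empty
S: empty
W: empty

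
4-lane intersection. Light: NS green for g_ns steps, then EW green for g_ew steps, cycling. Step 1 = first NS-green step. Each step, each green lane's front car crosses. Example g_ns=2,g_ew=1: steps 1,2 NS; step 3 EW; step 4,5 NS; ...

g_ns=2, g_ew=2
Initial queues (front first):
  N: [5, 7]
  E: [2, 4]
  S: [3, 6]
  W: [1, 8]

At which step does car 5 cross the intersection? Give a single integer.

Step 1 [NS]: N:car5-GO,E:wait,S:car3-GO,W:wait | queues: N=1 E=2 S=1 W=2
Step 2 [NS]: N:car7-GO,E:wait,S:car6-GO,W:wait | queues: N=0 E=2 S=0 W=2
Step 3 [EW]: N:wait,E:car2-GO,S:wait,W:car1-GO | queues: N=0 E=1 S=0 W=1
Step 4 [EW]: N:wait,E:car4-GO,S:wait,W:car8-GO | queues: N=0 E=0 S=0 W=0
Car 5 crosses at step 1

1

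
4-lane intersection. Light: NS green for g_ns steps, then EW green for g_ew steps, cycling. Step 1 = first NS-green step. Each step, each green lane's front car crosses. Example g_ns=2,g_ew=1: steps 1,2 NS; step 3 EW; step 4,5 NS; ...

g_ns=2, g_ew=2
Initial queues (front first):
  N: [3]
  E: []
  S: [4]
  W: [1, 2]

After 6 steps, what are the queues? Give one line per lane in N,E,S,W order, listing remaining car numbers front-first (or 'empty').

Step 1 [NS]: N:car3-GO,E:wait,S:car4-GO,W:wait | queues: N=0 E=0 S=0 W=2
Step 2 [NS]: N:empty,E:wait,S:empty,W:wait | queues: N=0 E=0 S=0 W=2
Step 3 [EW]: N:wait,E:empty,S:wait,W:car1-GO | queues: N=0 E=0 S=0 W=1
Step 4 [EW]: N:wait,E:empty,S:wait,W:car2-GO | queues: N=0 E=0 S=0 W=0

N: empty
E: empty
S: empty
W: empty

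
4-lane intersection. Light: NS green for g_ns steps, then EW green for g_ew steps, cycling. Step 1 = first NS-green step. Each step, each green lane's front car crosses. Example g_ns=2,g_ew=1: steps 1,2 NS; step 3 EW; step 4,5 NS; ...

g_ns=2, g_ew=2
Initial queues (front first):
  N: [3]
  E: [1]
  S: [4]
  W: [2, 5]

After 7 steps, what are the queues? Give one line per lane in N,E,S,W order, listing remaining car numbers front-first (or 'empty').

Step 1 [NS]: N:car3-GO,E:wait,S:car4-GO,W:wait | queues: N=0 E=1 S=0 W=2
Step 2 [NS]: N:empty,E:wait,S:empty,W:wait | queues: N=0 E=1 S=0 W=2
Step 3 [EW]: N:wait,E:car1-GO,S:wait,W:car2-GO | queues: N=0 E=0 S=0 W=1
Step 4 [EW]: N:wait,E:empty,S:wait,W:car5-GO | queues: N=0 E=0 S=0 W=0

N: empty
E: empty
S: empty
W: empty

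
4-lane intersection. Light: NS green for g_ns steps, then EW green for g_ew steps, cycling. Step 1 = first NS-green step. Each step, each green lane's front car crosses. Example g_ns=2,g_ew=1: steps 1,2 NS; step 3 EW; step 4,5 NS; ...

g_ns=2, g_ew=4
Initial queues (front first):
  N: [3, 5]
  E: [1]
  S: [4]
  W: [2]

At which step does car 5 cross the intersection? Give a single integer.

Step 1 [NS]: N:car3-GO,E:wait,S:car4-GO,W:wait | queues: N=1 E=1 S=0 W=1
Step 2 [NS]: N:car5-GO,E:wait,S:empty,W:wait | queues: N=0 E=1 S=0 W=1
Step 3 [EW]: N:wait,E:car1-GO,S:wait,W:car2-GO | queues: N=0 E=0 S=0 W=0
Car 5 crosses at step 2

2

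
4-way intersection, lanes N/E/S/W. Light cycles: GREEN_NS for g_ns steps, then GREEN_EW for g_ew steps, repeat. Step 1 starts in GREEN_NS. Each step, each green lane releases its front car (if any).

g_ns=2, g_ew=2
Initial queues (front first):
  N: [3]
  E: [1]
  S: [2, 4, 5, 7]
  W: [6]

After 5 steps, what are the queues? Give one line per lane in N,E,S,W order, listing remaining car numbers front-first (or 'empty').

Step 1 [NS]: N:car3-GO,E:wait,S:car2-GO,W:wait | queues: N=0 E=1 S=3 W=1
Step 2 [NS]: N:empty,E:wait,S:car4-GO,W:wait | queues: N=0 E=1 S=2 W=1
Step 3 [EW]: N:wait,E:car1-GO,S:wait,W:car6-GO | queues: N=0 E=0 S=2 W=0
Step 4 [EW]: N:wait,E:empty,S:wait,W:empty | queues: N=0 E=0 S=2 W=0
Step 5 [NS]: N:empty,E:wait,S:car5-GO,W:wait | queues: N=0 E=0 S=1 W=0

N: empty
E: empty
S: 7
W: empty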